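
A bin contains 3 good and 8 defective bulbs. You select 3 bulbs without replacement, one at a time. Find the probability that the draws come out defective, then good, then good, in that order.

Chain rule:
P = 8/11 × 3/10 × 2/9 = 48/990 = 8/165.

8/165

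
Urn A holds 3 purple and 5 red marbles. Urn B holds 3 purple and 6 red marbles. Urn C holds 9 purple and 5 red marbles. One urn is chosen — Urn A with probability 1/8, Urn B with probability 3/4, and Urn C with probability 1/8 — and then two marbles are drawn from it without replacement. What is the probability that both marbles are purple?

From Urn A: P(both purple) = (3/8)(2/7) = 3/28.
From Urn B: P(both purple) = (3/9)(2/8) = 1/12.
From Urn C: P(both purple) = (9/14)(8/13) = 36/91.
Total probability = (1/8)(3/28) + (3/4)(1/12) + (1/8)(36/91) = 365/2912.

365/2912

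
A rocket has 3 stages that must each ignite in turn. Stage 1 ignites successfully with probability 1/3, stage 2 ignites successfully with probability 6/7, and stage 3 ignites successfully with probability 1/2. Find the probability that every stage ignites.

Each stage is reached only if all earlier stages succeed, so
P = 1/3 × 6/7 × 1/2 = 6/42 = 1/7.

1/7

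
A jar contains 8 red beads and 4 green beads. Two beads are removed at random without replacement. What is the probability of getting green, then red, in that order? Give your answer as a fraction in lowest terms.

8/33

Chain rule:
P = 4/12 × 8/11 = 32/132 = 8/33.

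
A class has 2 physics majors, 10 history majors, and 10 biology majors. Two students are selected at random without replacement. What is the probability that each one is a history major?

P(every draw is a history major) = 10/22 × 9/21 = 90/462 = 15/77.

15/77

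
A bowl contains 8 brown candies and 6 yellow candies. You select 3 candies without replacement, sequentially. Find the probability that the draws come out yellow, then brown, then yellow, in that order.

10/91

Each draw changes the counts, so multiply the conditional probabilities along the sequence:
P = 6/14 × 8/13 × 5/12 = 240/2184 = 10/91.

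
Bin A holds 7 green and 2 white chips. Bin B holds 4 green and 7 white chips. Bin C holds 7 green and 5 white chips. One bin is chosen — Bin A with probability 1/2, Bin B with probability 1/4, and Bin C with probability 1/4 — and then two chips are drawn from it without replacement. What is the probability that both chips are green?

263/660

From Bin A: P(both green) = (7/9)(6/8) = 7/12.
From Bin B: P(both green) = (4/11)(3/10) = 6/55.
From Bin C: P(both green) = (7/12)(6/11) = 7/22.
Total probability = (1/2)(7/12) + (1/4)(6/55) + (1/4)(7/22) = 263/660.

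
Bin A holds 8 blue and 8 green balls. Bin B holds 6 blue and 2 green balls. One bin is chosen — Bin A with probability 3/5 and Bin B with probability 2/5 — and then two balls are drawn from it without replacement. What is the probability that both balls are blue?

62/175

From Bin A: P(both blue) = (8/16)(7/15) = 7/30.
From Bin B: P(both blue) = (6/8)(5/7) = 15/28.
Total probability = (3/5)(7/30) + (2/5)(15/28) = 62/175.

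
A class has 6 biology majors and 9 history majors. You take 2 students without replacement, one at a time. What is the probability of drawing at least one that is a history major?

P(no history majors) = 6/15 × 5/14 = 30/210 = 1/7.
P(at least one) = 1 − 1/7 = 6/7.

6/7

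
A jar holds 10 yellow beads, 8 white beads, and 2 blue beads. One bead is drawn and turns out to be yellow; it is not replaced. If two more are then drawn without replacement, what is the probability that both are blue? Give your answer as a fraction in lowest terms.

After the first draw, 2 of the remaining 19 beads are blue.
P = 2/19 × 1/18 = 2/342 = 1/171.

1/171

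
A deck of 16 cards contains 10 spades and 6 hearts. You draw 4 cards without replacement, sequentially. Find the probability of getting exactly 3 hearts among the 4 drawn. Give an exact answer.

10/91

One ordering (hearts drawn first) has probability 6/16 × 5/15 × 4/14 × 10/13 = 1200/43680 = 5/182.
There are C(4,3) = 4 such orderings, each equally likely, so P = 4 × 5/182 = 10/91.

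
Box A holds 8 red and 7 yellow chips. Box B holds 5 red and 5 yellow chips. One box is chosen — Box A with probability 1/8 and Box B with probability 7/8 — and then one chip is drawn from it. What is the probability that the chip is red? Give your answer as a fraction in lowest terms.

From Box A: P(red) = 8/15.
From Box B: P(red) = 5/10.
Total probability = (1/8)(8/15) + (7/8)(5/10) = 121/240.

121/240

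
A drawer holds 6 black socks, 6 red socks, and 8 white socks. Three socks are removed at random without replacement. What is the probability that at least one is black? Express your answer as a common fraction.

194/285

P(no black) = 14/20 × 13/19 × 12/18 = 2184/6840 = 91/285.
P(at least one) = 1 − 91/285 = 194/285.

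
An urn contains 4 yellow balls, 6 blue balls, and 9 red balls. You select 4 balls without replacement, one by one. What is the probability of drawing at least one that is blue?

3161/3876

P(no blue) = 13/19 × 12/18 × 11/17 × 10/16 = 17160/93024 = 715/3876.
P(at least one) = 1 − 715/3876 = 3161/3876.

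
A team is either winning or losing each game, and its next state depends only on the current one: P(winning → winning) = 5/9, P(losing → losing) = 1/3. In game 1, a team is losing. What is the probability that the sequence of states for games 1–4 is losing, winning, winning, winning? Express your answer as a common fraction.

Game 1 is given. For each transition, use the conditional probability from the current state:
P(winning | losing) = 2/3; P(winning | winning) = 5/9; P(winning | winning) = 5/9.
P = 2/3 × 5/9 × 5/9 = 50/243.

50/243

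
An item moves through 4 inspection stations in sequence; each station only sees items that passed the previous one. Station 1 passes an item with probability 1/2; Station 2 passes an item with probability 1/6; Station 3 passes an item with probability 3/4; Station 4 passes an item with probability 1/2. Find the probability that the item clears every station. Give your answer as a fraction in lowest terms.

Each stage is reached only if all earlier stages succeed, so
P = 1/2 × 1/6 × 3/4 × 1/2 = 3/96 = 1/32.

1/32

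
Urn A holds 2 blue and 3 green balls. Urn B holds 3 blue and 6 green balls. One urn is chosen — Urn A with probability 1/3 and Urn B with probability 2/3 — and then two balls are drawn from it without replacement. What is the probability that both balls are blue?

From Urn A: P(both blue) = (2/5)(1/4) = 1/10.
From Urn B: P(both blue) = (3/9)(2/8) = 1/12.
Total probability = (1/3)(1/10) + (2/3)(1/12) = 4/45.

4/45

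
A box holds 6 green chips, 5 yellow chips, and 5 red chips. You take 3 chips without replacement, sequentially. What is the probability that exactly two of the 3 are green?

One ordering (green drawn first) has probability 6/16 × 5/15 × 10/14 = 300/3360 = 5/56.
There are C(3,2) = 3 such orderings, each equally likely, so P = 3 × 5/56 = 15/56.

15/56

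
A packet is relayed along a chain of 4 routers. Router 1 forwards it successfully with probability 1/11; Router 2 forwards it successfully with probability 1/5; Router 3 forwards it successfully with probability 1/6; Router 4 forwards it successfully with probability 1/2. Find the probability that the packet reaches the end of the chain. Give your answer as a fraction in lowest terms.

1/660

Multiplying along the chain,
P = 1/11 × 1/5 × 1/6 × 1/2 = 1/660.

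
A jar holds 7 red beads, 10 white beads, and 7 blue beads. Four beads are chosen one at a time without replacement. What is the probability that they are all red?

P(all red) = 7/24 × 6/23 × 5/22 × 4/21 = 840/255024 = 5/1518.

5/1518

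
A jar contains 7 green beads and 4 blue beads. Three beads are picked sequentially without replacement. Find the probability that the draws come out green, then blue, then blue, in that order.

14/165

Each draw changes the counts, so multiply the conditional probabilities along the sequence:
P = 7/11 × 4/10 × 3/9 = 84/990 = 14/165.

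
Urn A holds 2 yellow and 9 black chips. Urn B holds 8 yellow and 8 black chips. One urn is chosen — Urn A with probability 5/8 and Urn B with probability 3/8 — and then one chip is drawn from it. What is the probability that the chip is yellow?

53/176

From Urn A: P(yellow) = 2/11.
From Urn B: P(yellow) = 8/16.
Total probability = (5/8)(2/11) + (3/8)(8/16) = 53/176.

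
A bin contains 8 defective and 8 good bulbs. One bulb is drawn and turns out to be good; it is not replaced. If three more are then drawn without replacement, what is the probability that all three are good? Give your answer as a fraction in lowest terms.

1/13

After the first draw, 7 of the remaining 15 bulbs are good.
P = 7/15 × 6/14 × 5/13 = 210/2730 = 1/13.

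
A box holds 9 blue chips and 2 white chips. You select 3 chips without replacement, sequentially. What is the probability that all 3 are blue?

P(all blue) = 9/11 × 8/10 × 7/9 = 504/990 = 28/55.

28/55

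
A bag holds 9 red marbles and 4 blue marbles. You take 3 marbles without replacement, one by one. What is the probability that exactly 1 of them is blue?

One ordering (blue drawn first) has probability 4/13 × 9/12 × 8/11 = 288/1716 = 24/143.
There are C(3,1) = 3 such orderings, each equally likely, so P = 3 × 24/143 = 72/143.

72/143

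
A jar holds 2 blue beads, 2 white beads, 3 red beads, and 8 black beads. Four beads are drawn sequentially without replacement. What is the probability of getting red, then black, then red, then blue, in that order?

4/1365

Multiply the probability of each draw given the previous ones:
P = 3/15 × 8/14 × 2/13 × 2/12 = 96/32760 = 4/1365.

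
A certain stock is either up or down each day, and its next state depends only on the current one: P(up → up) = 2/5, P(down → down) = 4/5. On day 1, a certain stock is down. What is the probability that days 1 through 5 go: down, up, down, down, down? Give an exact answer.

Day 1 is given. For each transition, use the conditional probability from the current state:
P(up | down) = 1/5; P(down | up) = 3/5; P(down | down) = 4/5; P(down | down) = 4/5.
P = 1/5 × 3/5 × 4/5 × 4/5 = 48/625.

48/625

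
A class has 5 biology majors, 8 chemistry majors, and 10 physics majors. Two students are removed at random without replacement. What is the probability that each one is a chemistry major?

P = 8/23 × 7/22 = 56/506 = 28/253.

28/253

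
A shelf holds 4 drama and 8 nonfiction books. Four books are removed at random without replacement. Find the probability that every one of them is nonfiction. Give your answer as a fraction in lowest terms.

14/99

P(every draw is nonfiction) = 8/12 × 7/11 × 6/10 × 5/9 = 1680/11880 = 14/99.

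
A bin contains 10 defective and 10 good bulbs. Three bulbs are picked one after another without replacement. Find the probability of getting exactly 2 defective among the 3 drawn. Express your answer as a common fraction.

One ordering (defective drawn first) has probability 10/20 × 9/19 × 10/18 = 900/6840 = 5/38.
There are C(3,2) = 3 such orderings, each equally likely, so P = 3 × 5/38 = 15/38.

15/38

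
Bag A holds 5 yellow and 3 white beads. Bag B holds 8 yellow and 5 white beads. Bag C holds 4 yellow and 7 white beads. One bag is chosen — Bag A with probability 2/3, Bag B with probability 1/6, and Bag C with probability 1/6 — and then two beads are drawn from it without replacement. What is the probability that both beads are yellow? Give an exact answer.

From Bag A: P(both yellow) = (5/8)(4/7) = 5/14.
From Bag B: P(both yellow) = (8/13)(7/12) = 14/39.
From Bag C: P(both yellow) = (4/11)(3/10) = 6/55.
Total probability = (2/3)(5/14) + (1/6)(14/39) + (1/6)(6/55) = 14239/45045.

14239/45045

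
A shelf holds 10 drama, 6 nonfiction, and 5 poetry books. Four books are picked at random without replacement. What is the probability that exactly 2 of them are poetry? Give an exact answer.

80/399

One ordering (poetry drawn first) has probability 5/21 × 4/20 × 16/19 × 15/18 = 4800/143640 = 40/1197.
There are C(4,2) = 6 such orderings, each equally likely, so P = 6 × 40/1197 = 80/399.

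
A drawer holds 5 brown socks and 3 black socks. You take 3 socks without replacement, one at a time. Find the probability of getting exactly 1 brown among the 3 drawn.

One ordering (brown drawn first) has probability 5/8 × 3/7 × 2/6 = 30/336 = 5/56.
There are C(3,1) = 3 such orderings, each equally likely, so P = 3 × 5/56 = 15/56.

15/56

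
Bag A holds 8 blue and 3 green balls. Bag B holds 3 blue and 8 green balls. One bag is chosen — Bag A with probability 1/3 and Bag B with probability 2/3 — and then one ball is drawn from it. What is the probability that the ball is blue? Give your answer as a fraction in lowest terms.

14/33

From Bag A: P(blue) = 8/11.
From Bag B: P(blue) = 3/11.
Total probability = (1/3)(8/11) + (2/3)(3/11) = 14/33.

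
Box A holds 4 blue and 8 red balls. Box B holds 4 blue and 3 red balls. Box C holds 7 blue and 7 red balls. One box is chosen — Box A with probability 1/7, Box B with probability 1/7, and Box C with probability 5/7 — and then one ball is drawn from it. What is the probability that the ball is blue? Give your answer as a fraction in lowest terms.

143/294

From Box A: P(blue) = 4/12.
From Box B: P(blue) = 4/7.
From Box C: P(blue) = 7/14.
Total probability = (1/7)(4/12) + (1/7)(4/7) + (5/7)(7/14) = 143/294.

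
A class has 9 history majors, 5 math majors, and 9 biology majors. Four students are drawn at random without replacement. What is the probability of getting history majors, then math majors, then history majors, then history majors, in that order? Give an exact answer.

Chain rule:
P = 9/23 × 5/22 × 8/21 × 7/20 = 2520/212520 = 3/253.

3/253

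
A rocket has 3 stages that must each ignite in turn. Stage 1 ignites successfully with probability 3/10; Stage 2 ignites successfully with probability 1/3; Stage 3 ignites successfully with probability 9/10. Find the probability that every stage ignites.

9/100

Each stage is reached only if all earlier stages succeed, so
P = 3/10 × 1/3 × 9/10 = 27/300 = 9/100.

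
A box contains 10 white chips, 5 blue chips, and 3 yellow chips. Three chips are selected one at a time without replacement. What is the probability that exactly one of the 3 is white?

One ordering (white drawn first) has probability 10/18 × 8/17 × 7/16 = 560/4896 = 35/306.
There are C(3,1) = 3 such orderings, each equally likely, so P = 3 × 35/306 = 35/102.

35/102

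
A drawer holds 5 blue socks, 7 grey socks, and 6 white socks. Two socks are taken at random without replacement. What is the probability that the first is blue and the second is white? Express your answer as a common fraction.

5/51

Each draw changes the counts, so multiply the conditional probabilities along the sequence:
P = 5/18 × 6/17 = 30/306 = 5/51.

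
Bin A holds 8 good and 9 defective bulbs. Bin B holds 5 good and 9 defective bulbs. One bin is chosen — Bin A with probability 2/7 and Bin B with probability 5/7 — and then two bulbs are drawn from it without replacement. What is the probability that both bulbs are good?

From Bin A: P(both good) = (8/17)(7/16) = 7/34.
From Bin B: P(both good) = (5/14)(4/13) = 10/91.
Total probability = (2/7)(7/34) + (5/7)(10/91) = 1487/10829.

1487/10829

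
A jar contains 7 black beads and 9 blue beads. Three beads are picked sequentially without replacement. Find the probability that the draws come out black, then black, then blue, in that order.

9/80

Each draw changes the counts, so multiply the conditional probabilities along the sequence:
P = 7/16 × 6/15 × 9/14 = 378/3360 = 9/80.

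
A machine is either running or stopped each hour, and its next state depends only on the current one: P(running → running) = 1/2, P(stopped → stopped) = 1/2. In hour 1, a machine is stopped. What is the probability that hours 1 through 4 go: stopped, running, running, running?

Hour 1 is given. For each transition, use the conditional probability from the current state:
P(running | stopped) = 1/2; P(running | running) = 1/2; P(running | running) = 1/2.
P = 1/2 × 1/2 × 1/2 = 1/8.

1/8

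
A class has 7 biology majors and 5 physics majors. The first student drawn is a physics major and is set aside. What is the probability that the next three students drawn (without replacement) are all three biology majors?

With the first student removed, 7 biology majors remain out of 11.
P = 7/11 × 6/10 × 5/9 = 210/990 = 7/33.

7/33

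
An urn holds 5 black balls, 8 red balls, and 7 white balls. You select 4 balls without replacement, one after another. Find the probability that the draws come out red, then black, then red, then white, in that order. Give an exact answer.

Multiply the probability of each draw given the previous ones:
P = 8/20 × 5/19 × 7/18 × 7/17 = 1960/116280 = 49/2907.

49/2907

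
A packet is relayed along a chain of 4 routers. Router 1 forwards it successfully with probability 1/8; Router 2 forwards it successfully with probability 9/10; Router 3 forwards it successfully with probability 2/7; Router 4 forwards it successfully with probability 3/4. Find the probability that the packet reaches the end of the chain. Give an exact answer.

27/1120

The events are sequential, so multiply the conditional probabilities:
P = 1/8 × 9/10 × 2/7 × 3/4 = 54/2240 = 27/1120.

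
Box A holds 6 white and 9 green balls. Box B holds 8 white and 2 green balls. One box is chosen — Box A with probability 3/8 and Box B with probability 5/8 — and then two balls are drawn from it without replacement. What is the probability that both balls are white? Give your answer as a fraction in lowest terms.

From Box A: P(both white) = (6/15)(5/14) = 1/7.
From Box B: P(both white) = (8/10)(7/9) = 28/45.
Total probability = (3/8)(1/7) + (5/8)(28/45) = 223/504.

223/504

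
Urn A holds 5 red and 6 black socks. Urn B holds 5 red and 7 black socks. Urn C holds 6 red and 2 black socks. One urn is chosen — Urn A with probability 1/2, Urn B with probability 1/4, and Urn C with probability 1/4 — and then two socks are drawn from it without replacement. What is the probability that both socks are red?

From Urn A: P(both red) = (5/11)(4/10) = 2/11.
From Urn B: P(both red) = (5/12)(4/11) = 5/33.
From Urn C: P(both red) = (6/8)(5/7) = 15/28.
Total probability = (1/2)(2/11) + (1/4)(5/33) + (1/4)(15/28) = 971/3696.

971/3696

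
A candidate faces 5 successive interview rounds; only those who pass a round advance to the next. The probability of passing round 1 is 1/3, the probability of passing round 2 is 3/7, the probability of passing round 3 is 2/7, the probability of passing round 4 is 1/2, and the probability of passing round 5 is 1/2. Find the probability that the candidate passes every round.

The events are sequential, so multiply the conditional probabilities:
P = 1/3 × 3/7 × 2/7 × 1/2 × 1/2 = 6/588 = 1/98.

1/98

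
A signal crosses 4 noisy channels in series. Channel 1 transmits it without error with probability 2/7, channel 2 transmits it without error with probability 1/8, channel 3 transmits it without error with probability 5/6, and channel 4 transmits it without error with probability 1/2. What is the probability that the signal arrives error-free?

Multiplying along the chain,
P = 2/7 × 1/8 × 5/6 × 1/2 = 10/672 = 5/336.

5/336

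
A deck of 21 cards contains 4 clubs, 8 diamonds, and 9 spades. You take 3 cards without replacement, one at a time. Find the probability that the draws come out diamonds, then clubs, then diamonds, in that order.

Chain rule:
P = 8/21 × 4/20 × 7/19 = 224/7980 = 8/285.

8/285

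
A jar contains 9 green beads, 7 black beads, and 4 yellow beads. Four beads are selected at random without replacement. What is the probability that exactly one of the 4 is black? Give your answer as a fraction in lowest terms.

2002/4845

One ordering (black drawn first) has probability 7/20 × 13/19 × 12/18 × 11/17 = 12012/116280 = 1001/9690.
There are C(4,1) = 4 such orderings, each equally likely, so P = 4 × 1001/9690 = 2002/4845.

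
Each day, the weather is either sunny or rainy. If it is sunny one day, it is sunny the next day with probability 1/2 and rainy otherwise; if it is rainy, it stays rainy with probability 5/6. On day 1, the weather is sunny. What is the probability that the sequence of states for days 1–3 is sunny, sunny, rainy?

Day 1 is given. For each transition, use the conditional probability from the current state:
P(sunny | sunny) = 1/2; P(rainy | sunny) = 1/2.
P = 1/2 × 1/2 = 1/4.

1/4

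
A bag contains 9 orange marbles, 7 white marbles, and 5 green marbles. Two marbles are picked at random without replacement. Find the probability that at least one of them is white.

P(no white) = 14/21 × 13/20 = 182/420 = 13/30.
P(at least one) = 1 − 13/30 = 17/30.

17/30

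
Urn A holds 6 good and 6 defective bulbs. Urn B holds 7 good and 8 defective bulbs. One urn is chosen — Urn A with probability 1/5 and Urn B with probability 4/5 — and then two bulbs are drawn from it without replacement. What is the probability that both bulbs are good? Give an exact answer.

From Urn A: P(both good) = (6/12)(5/11) = 5/22.
From Urn B: P(both good) = (7/15)(6/14) = 1/5.
Total probability = (1/5)(5/22) + (4/5)(1/5) = 113/550.

113/550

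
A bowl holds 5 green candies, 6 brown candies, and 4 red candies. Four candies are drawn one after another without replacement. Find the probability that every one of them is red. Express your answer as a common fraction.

1/1365

P = 4/15 × 3/14 × 2/13 × 1/12 = 24/32760 = 1/1365.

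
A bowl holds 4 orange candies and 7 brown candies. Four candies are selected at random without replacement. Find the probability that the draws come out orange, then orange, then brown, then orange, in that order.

Multiply the probability of each draw given the previous ones:
P = 4/11 × 3/10 × 7/9 × 2/8 = 168/7920 = 7/330.

7/330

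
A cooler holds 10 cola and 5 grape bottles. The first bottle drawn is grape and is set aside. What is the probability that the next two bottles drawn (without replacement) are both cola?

45/91

With the first bottle removed, 10 cola remain out of 14.
P = 10/14 × 9/13 = 90/182 = 45/91.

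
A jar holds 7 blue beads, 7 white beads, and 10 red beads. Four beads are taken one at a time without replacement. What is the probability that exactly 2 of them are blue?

One ordering (blue drawn first) has probability 7/24 × 6/23 × 17/22 × 16/21 = 11424/255024 = 34/759.
There are C(4,2) = 6 such orderings, each equally likely, so P = 6 × 34/759 = 68/253.

68/253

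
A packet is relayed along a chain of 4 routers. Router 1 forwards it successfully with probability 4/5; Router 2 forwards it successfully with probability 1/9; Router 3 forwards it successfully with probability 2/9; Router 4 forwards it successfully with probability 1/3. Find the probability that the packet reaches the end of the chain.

Multiplying along the chain,
P = 4/5 × 1/9 × 2/9 × 1/3 = 8/1215.

8/1215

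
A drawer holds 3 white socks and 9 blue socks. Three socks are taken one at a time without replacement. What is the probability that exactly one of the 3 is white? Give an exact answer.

One ordering (white drawn first) has probability 3/12 × 9/11 × 8/10 = 216/1320 = 9/55.
There are C(3,1) = 3 such orderings, each equally likely, so P = 3 × 9/55 = 27/55.

27/55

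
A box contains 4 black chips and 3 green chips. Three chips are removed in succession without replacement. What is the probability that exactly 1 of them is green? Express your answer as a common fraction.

18/35

One ordering (green drawn first) has probability 3/7 × 4/6 × 3/5 = 36/210 = 6/35.
There are C(3,1) = 3 such orderings, each equally likely, so P = 3 × 6/35 = 18/35.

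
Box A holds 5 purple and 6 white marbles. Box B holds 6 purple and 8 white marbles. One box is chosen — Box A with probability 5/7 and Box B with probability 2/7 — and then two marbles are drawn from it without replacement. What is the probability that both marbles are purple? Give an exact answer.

From Box A: P(both purple) = (5/11)(4/10) = 2/11.
From Box B: P(both purple) = (6/14)(5/13) = 15/91.
Total probability = (5/7)(2/11) + (2/7)(15/91) = 1240/7007.

1240/7007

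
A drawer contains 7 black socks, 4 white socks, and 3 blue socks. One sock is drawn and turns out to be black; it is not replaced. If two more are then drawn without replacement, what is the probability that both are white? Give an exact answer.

After the first draw, 4 of the remaining 13 socks are white.
P = 4/13 × 3/12 = 12/156 = 1/13.

1/13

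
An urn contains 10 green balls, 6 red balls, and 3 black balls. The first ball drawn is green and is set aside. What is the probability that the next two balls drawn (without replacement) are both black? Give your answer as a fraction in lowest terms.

After the first draw, 3 of the remaining 18 balls are black.
P = 3/18 × 2/17 = 6/306 = 1/51.

1/51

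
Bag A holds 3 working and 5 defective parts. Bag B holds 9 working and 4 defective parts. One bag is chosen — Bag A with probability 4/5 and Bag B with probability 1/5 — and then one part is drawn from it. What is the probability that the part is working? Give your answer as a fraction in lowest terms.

57/130

From Bag A: P(working) = 3/8.
From Bag B: P(working) = 9/13.
Total probability = (4/5)(3/8) + (1/5)(9/13) = 57/130.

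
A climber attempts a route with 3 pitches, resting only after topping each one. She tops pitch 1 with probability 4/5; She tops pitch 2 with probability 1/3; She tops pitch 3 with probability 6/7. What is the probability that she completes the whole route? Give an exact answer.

8/35

Each stage is reached only if all earlier stages succeed, so
P = 4/5 × 1/3 × 6/7 = 24/105 = 8/35.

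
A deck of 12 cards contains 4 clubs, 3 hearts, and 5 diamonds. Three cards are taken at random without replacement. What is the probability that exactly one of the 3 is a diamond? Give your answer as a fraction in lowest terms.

One ordering (a diamond drawn first) has probability 5/12 × 7/11 × 6/10 = 210/1320 = 7/44.
There are C(3,1) = 3 such orderings, each equally likely, so P = 3 × 7/44 = 21/44.

21/44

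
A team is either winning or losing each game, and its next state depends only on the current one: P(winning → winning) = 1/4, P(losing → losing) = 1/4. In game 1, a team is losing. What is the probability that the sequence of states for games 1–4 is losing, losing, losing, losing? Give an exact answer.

1/64

Game 1 is given. For each transition, use the conditional probability from the current state:
P(losing | losing) = 1/4; P(losing | losing) = 1/4; P(losing | losing) = 1/4.
P = 1/4 × 1/4 × 1/4 = 1/64.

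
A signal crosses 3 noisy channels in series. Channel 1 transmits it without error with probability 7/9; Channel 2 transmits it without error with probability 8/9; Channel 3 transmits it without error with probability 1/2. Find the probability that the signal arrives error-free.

28/81

Each stage is reached only if all earlier stages succeed, so
P = 7/9 × 8/9 × 1/2 = 56/162 = 28/81.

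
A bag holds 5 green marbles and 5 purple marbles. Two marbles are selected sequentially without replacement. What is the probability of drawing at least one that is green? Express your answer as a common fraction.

7/9

P(no green) = 5/10 × 4/9 = 20/90 = 2/9.
P(at least one) = 1 − 2/9 = 7/9.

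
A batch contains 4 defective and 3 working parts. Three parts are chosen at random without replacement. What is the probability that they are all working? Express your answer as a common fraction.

1/35

P(all working) = 3/7 × 2/6 × 1/5 = 6/210 = 1/35.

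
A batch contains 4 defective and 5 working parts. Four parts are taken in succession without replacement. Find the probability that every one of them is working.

5/126

P(every draw is working) = 5/9 × 4/8 × 3/7 × 2/6 = 120/3024 = 5/126.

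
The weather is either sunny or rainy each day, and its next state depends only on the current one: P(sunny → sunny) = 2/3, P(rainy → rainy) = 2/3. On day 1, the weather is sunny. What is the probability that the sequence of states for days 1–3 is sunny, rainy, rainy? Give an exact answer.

2/9

Day 1 is given. For each transition, use the conditional probability from the current state:
P(rainy | sunny) = 1/3; P(rainy | rainy) = 2/3.
P = 1/3 × 2/3 = 2/9.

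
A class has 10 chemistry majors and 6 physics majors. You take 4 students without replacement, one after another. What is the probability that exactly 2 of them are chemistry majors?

One ordering (chemistry majors drawn first) has probability 10/16 × 9/15 × 6/14 × 5/13 = 2700/43680 = 45/728.
There are C(4,2) = 6 such orderings, each equally likely, so P = 6 × 45/728 = 135/364.

135/364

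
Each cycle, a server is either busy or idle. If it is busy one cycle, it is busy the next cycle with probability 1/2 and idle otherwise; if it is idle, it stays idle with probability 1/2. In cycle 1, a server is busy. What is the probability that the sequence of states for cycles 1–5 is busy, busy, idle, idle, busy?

1/16

Cycle 1 is given. For each transition, use the conditional probability from the current state:
P(busy | busy) = 1/2; P(idle | busy) = 1/2; P(idle | idle) = 1/2; P(busy | idle) = 1/2.
P = 1/2 × 1/2 × 1/2 × 1/2 = 1/16.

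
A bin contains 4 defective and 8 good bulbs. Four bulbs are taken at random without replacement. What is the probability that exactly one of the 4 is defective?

224/495

One ordering (defective drawn first) has probability 4/12 × 8/11 × 7/10 × 6/9 = 1344/11880 = 56/495.
There are C(4,1) = 4 such orderings, each equally likely, so P = 4 × 56/495 = 224/495.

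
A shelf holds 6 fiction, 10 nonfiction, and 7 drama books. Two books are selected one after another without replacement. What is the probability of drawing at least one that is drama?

133/253

P(no drama) = 16/23 × 15/22 = 240/506 = 120/253.
P(at least one) = 1 − 120/253 = 133/253.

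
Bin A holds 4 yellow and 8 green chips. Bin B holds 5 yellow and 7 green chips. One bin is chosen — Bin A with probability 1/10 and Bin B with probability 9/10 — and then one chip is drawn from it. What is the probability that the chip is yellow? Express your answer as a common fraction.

From Bin A: P(yellow) = 4/12.
From Bin B: P(yellow) = 5/12.
Total probability = (1/10)(4/12) + (9/10)(5/12) = 49/120.

49/120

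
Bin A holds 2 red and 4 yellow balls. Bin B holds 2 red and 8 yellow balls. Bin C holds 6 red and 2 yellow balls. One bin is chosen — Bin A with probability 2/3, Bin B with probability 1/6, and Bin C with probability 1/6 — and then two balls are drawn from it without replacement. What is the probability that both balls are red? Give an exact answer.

From Bin A: P(both red) = (2/6)(1/5) = 1/15.
From Bin B: P(both red) = (2/10)(1/9) = 1/45.
From Bin C: P(both red) = (6/8)(5/7) = 15/28.
Total probability = (2/3)(1/15) + (1/6)(1/45) + (1/6)(15/28) = 1039/7560.

1039/7560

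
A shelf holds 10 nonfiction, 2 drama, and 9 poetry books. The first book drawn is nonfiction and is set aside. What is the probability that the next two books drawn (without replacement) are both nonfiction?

With the first book removed, 9 nonfiction remain out of 20.
P = 9/20 × 8/19 = 72/380 = 18/95.

18/95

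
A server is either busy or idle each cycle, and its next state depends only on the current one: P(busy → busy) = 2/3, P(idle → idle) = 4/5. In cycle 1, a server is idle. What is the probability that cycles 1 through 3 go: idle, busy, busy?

Cycle 1 is given. For each transition, use the conditional probability from the current state:
P(busy | idle) = 1/5; P(busy | busy) = 2/3.
P = 1/5 × 2/3 = 2/15.

2/15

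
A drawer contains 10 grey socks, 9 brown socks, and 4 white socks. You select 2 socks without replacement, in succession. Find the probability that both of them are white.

P = 4/23 × 3/22 = 12/506 = 6/253.

6/253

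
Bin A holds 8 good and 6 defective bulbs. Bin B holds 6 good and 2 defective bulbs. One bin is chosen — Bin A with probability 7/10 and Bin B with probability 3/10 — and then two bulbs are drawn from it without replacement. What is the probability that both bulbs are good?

1369/3640

From Bin A: P(both good) = (8/14)(7/13) = 4/13.
From Bin B: P(both good) = (6/8)(5/7) = 15/28.
Total probability = (7/10)(4/13) + (3/10)(15/28) = 1369/3640.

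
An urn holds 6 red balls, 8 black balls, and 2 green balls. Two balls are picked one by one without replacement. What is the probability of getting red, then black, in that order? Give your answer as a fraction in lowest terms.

1/5

Chain rule:
P = 6/16 × 8/15 = 48/240 = 1/5.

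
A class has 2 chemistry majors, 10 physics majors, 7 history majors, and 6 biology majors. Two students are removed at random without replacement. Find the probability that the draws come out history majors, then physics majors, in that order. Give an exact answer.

Each draw changes the counts, so multiply the conditional probabilities along the sequence:
P = 7/25 × 10/24 = 70/600 = 7/60.

7/60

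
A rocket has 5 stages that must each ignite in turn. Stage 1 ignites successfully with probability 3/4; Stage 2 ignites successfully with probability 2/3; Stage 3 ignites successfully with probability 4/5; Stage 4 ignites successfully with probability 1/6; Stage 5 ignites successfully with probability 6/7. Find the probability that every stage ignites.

Each stage is reached only if all earlier stages succeed, so
P = 3/4 × 2/3 × 4/5 × 1/6 × 6/7 = 144/2520 = 2/35.

2/35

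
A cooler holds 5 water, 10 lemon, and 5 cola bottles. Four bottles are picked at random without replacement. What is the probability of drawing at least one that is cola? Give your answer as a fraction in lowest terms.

P(no cola) = 15/20 × 14/19 × 13/18 × 12/17 = 32760/116280 = 91/323.
P(at least one) = 1 − 91/323 = 232/323.

232/323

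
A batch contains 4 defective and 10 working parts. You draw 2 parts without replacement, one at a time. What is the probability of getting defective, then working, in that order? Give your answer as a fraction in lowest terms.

Each draw changes the counts, so multiply the conditional probabilities along the sequence:
P = 4/14 × 10/13 = 40/182 = 20/91.

20/91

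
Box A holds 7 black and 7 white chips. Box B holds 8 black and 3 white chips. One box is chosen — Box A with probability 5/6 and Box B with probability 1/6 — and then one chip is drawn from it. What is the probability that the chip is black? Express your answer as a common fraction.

From Box A: P(black) = 7/14.
From Box B: P(black) = 8/11.
Total probability = (5/6)(7/14) + (1/6)(8/11) = 71/132.

71/132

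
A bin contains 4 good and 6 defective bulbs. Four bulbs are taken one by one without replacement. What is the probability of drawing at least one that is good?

P(no good) = 6/10 × 5/9 × 4/8 × 3/7 = 360/5040 = 1/14.
P(at least one) = 1 − 1/14 = 13/14.

13/14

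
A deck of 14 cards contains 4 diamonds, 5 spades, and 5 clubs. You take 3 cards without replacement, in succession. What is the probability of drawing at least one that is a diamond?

61/91

P(no diamonds) = 10/14 × 9/13 × 8/12 = 720/2184 = 30/91.
P(at least one) = 1 − 30/91 = 61/91.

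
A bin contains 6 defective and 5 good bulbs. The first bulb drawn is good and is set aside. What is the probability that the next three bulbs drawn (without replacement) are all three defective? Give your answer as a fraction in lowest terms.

1/6

After the first draw, 6 of the remaining 10 bulbs are defective.
P = 6/10 × 5/9 × 4/8 = 120/720 = 1/6.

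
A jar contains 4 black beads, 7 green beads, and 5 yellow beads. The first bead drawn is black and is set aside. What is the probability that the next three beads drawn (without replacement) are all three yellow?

After the first draw, 5 of the remaining 15 beads are yellow.
P = 5/15 × 4/14 × 3/13 = 60/2730 = 2/91.

2/91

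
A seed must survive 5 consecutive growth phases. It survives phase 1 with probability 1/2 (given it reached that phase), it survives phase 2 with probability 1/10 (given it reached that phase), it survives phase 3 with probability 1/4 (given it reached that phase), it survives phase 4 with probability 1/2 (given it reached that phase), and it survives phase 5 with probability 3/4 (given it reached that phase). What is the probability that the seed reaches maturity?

3/640

Each stage is reached only if all earlier stages succeed, so
P = 1/2 × 1/10 × 1/4 × 1/2 × 3/4 = 3/640.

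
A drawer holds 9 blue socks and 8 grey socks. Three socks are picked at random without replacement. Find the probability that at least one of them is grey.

149/170

P(no grey) = 9/17 × 8/16 × 7/15 = 504/4080 = 21/170.
P(at least one) = 1 − 21/170 = 149/170.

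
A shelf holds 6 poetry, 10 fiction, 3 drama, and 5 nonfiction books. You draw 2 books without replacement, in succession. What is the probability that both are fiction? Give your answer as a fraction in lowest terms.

15/92

P(every draw is fiction) = 10/24 × 9/23 = 90/552 = 15/92.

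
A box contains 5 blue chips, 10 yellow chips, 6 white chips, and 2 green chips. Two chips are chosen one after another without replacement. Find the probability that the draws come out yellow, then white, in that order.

Each draw changes the counts, so multiply the conditional probabilities along the sequence:
P = 10/23 × 6/22 = 60/506 = 30/253.

30/253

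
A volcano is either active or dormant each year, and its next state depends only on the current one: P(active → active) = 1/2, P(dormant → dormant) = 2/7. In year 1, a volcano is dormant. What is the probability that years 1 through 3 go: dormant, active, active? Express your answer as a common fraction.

Year 1 is given. For each transition, use the conditional probability from the current state:
P(active | dormant) = 5/7; P(active | active) = 1/2.
P = 5/7 × 1/2 = 5/14.

5/14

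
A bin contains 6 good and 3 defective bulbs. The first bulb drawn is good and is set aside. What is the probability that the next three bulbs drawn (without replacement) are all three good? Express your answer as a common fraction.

5/28

After the first draw, 5 of the remaining 8 bulbs are good.
P = 5/8 × 4/7 × 3/6 = 60/336 = 5/28.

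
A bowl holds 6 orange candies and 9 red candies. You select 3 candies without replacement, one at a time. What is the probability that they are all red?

P(all red) = 9/15 × 8/14 × 7/13 = 504/2730 = 12/65.

12/65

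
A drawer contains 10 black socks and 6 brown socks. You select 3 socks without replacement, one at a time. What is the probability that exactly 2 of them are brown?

15/56

One ordering (brown drawn first) has probability 6/16 × 5/15 × 10/14 = 300/3360 = 5/56.
There are C(3,2) = 3 such orderings, each equally likely, so P = 3 × 5/56 = 15/56.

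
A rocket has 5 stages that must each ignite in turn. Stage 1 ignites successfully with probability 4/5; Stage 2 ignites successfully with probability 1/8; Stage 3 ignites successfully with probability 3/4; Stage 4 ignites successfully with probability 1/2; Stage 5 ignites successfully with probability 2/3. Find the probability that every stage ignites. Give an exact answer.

The events are sequential, so multiply the conditional probabilities:
P = 4/5 × 1/8 × 3/4 × 1/2 × 2/3 = 24/960 = 1/40.

1/40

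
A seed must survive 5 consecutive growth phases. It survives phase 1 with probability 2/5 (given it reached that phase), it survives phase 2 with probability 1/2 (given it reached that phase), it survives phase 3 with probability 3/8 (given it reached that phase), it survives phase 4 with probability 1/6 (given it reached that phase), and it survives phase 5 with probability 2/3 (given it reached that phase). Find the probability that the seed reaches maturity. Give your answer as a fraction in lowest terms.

The events are sequential, so multiply the conditional probabilities:
P = 2/5 × 1/2 × 3/8 × 1/6 × 2/3 = 12/1440 = 1/120.

1/120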